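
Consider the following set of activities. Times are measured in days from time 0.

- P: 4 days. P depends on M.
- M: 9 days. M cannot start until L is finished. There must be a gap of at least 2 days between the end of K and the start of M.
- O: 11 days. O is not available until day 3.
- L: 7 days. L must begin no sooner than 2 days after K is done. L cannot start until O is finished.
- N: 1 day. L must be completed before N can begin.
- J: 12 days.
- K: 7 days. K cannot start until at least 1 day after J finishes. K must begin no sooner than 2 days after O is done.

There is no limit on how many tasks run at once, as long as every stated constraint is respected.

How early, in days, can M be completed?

41

O waits on its own release at day 3, so it starts at day 3 and finishes at 3 + 11 = day 14.
J has no prerequisites, so it starts at day 0 and finishes at day 12.
For K: J (finishes day 12, plus 1-day gap → day 13); O (finishes day 14, plus 2-day gap → day 16). Taking the maximum gives a start of day 16, and it finishes at 16 + 7 = day 23.
L needs all of K (finishes day 23, plus 2-day gap → day 25); O (finishes day 14). That puts its earliest start at day 25; it finishes at 25 + 7 = day 32.
M needs all of L (finishes day 32); K (finishes day 23, plus 2-day gap → day 25). That puts its earliest start at day 32; it finishes at 32 + 9 = day 41.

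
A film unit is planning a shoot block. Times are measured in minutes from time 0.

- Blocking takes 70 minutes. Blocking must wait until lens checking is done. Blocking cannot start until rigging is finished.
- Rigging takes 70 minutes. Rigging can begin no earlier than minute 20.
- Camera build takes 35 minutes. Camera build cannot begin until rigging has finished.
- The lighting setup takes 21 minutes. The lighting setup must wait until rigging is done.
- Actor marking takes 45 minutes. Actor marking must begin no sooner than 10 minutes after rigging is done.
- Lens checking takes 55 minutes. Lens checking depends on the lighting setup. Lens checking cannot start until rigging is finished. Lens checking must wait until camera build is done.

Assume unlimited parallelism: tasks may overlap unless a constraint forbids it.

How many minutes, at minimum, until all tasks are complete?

After its own release at minute 20, rigging can start at minute 20 and finishes at minute 90.
Actor marking waits on rigging (finishes minute 90, plus 10-minute gap → minute 100), so it starts at minute 100 and finishes at 100 + 45 = minute 145.
Camera build cannot begin until rigging (finishes minute 90). It runs from minute 90 to 90 + 35 = minute 125.
After rigging (finishes minute 90), the lighting setup can start at minute 90 and finishes at minute 111.
Lens checking needs all of the lighting setup (finishes minute 111); rigging (finishes minute 90); camera build (finishes minute 125). That puts its earliest start at minute 125; it finishes at 125 + 55 = minute 180.
For blocking: lens checking (finishes minute 180); rigging (finishes minute 90). Taking the maximum gives a start of minute 180, and it finishes at 180 + 70 = minute 250.
All tasks are finished once the last one completes. Finish times: Rigging at 90, The lighting setup at 111, Camera build at 125, Lens checking at 180, Blocking at 250, Actor marking at 145. The latest is minute 250.

250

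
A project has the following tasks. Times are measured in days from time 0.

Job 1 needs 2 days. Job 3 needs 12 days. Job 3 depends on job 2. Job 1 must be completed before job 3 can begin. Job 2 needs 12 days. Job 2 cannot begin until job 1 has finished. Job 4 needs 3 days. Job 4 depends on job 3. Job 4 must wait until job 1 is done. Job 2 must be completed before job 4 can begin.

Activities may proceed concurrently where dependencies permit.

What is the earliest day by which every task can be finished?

29

Job 1 has no prerequisites, so it starts at day 0 and finishes at day 2.
After job 1 (finishes day 2), job 2 can start at day 2 and finishes at day 14.
Job 3 cannot start until job 2 (finishes day 14); job 1 (finishes day 2). The controlling bound is day 14, so job 3 finishes at 14 + 12 = day 26.
Job 4 needs all of job 3 (finishes day 26); job 1 (finishes day 2); job 2 (finishes day 14). That puts its earliest start at day 26; it finishes at 26 + 3 = day 29.
All tasks are finished once the last one completes. Finish times: Job 1 at 2, Job 2 at 14, Job 3 at 26, Job 4 at 29. The latest is day 29.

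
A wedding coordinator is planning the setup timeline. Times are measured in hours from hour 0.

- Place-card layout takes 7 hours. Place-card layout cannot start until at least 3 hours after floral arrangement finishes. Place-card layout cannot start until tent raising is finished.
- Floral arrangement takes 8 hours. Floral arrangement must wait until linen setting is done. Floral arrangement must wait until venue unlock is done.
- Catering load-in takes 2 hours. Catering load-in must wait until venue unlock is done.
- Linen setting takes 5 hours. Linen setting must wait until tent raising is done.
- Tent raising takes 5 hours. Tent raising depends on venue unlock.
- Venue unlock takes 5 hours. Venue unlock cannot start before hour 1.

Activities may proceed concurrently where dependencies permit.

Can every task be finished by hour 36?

Yes

After its own release at hour 1, venue unlock can start at hour 1 and finishes at hour 6.
Catering load-in cannot begin until venue unlock (finishes hour 6). It runs from hour 6 to 6 + 2 = hour 8.
Tent raising cannot begin until venue unlock (finishes hour 6). It runs from hour 6 to 6 + 5 = hour 11.
Linen setting waits on tent raising (finishes hour 11), so it starts at hour 11 and finishes at 11 + 5 = hour 16.
For floral arrangement: linen setting (finishes hour 16); venue unlock (finishes hour 6). Taking the maximum gives a start of hour 16, and it finishes at 16 + 8 = hour 24.
Place-card layout cannot start until floral arrangement (finishes hour 24, plus 3-hour gap → hour 27); tent raising (finishes hour 11). The controlling bound is hour 27, so place-card layout finishes at 27 + 7 = hour 34.
Every task is finished by hour 34, which is no later than the deadline of 36, so the schedule is feasible.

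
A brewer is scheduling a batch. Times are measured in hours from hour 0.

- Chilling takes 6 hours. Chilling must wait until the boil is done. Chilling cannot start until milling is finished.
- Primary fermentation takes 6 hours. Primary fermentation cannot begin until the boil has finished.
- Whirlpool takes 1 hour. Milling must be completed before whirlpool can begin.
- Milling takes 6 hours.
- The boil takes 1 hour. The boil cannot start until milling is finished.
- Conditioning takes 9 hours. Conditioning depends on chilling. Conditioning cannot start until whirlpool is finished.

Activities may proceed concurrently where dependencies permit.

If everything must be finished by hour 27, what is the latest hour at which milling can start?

5

Nothing follows conditioning; the deadline of hour 27 is its only limit. It must start by 27 − 9 = hour 18.
Since conditioning (must start by hour 18) depends on it, chilling must finish by hour 18. Backing off its 6-hour duration gives a latest start of hour 12.
Primary fermentation has no dependents, so it just needs to finish by hour 27. Starting by 27 − 6 = hour 21 achieves that.
The boil feeds chilling (must start by hour 12); primary fermentation (must start by hour 21). Taking the minimum, the boil must finish by hour 12 and start by 12 − 1 = hour 11.
Since conditioning (must start by hour 18) depends on it, whirlpool must finish by hour 18. Backing off its 1-hour duration gives a latest start of hour 17.
For milling: the boil (must start by hour 11); whirlpool (must start by hour 17); chilling (must start by hour 12). The most restrictive is hour 11; with a 6-hour duration, milling must start by hour 5.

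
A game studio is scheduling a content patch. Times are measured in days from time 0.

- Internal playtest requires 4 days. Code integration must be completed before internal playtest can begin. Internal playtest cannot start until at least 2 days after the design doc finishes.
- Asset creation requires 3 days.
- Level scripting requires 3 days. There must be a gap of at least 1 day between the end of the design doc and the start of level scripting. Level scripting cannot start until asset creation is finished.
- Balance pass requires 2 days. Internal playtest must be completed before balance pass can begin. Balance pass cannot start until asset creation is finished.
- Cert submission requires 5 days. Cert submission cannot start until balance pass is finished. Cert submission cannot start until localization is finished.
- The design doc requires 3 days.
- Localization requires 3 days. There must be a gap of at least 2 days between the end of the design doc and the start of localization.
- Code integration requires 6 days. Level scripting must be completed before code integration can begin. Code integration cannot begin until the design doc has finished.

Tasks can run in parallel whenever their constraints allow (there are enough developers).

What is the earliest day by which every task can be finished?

24

Nothing blocks asset creation, so it runs from day 0 to day 3.
The design doc can start immediately at day 0; it finishes at day 3.
Localization cannot begin until the design doc (finishes day 3, plus 2-day gap → day 5). It runs from day 5 to 5 + 3 = day 8.
Level scripting needs all of the design doc (finishes day 3, plus 1-day gap → day 4); asset creation (finishes day 3). That puts its earliest start at day 4; it finishes at 4 + 3 = day 7.
For code integration: level scripting (finishes day 7); the design doc (finishes day 3). Taking the maximum gives a start of day 7, and it finishes at 7 + 6 = day 13.
Internal playtest cannot start until code integration (finishes day 13); the design doc (finishes day 3, plus 2-day gap → day 5). The controlling bound is day 13, so internal playtest finishes at 13 + 4 = day 17.
Balance pass has to wait for internal playtest (finishes day 17); asset creation (finishes day 3). The latest of these is day 17, so balance pass runs day 17 to 17 + 2 = day 19.
For cert submission: balance pass (finishes day 19); localization (finishes day 8). Taking the maximum gives a start of day 19, and it finishes at 19 + 5 = day 24.
All tasks are finished once the last one completes. Finish times: The design doc at 3, Asset creation at 3, Level scripting at 7, Code integration at 13, Internal playtest at 17, Balance pass at 19, Localization at 8, Cert submission at 24. The latest is day 24.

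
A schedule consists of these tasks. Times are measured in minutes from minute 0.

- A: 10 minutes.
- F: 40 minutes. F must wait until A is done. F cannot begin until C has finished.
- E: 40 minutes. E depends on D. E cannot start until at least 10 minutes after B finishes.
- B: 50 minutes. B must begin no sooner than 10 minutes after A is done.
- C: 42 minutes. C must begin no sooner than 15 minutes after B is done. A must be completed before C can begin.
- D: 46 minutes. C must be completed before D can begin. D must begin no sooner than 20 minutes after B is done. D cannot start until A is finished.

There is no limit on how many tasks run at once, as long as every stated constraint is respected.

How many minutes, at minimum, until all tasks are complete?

213

A has no prerequisites, so it starts at minute 0 and finishes at minute 10.
After A (finishes minute 10, plus 10-minute gap → minute 20), B can start at minute 20 and finishes at minute 70.
C cannot start until B (finishes minute 70, plus 15-minute gap → minute 85); A (finishes minute 10). The controlling bound is minute 85, so C finishes at 85 + 42 = minute 127.
For F: A (finishes minute 10); C (finishes minute 127). Taking the maximum gives a start of minute 127, and it finishes at 127 + 40 = minute 167.
D needs all of C (finishes minute 127); B (finishes minute 70, plus 20-minute gap → minute 90); A (finishes minute 10). That puts its earliest start at minute 127; it finishes at 127 + 46 = minute 173.
E cannot start until D (finishes minute 173); B (finishes minute 70, plus 10-minute gap → minute 80). The controlling bound is minute 173, so E finishes at 173 + 40 = minute 213.
All tasks are finished once the last one completes. Finish times: A at 10, B at 70, C at 127, D at 173, E at 213, F at 167. The latest is minute 213.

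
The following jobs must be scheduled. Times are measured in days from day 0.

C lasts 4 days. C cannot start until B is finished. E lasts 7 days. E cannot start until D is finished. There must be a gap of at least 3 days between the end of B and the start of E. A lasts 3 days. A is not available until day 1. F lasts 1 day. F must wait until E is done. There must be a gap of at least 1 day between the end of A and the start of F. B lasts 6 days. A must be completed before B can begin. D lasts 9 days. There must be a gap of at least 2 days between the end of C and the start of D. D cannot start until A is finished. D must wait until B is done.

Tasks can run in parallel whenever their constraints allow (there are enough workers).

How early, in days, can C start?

After its own release at day 1, A can start at day 1 and finishes at day 4.
B waits on A (finishes day 4), so it starts at day 4 and finishes at 4 + 6 = day 10.
C waits on B (finishes day 10), so the earliest it can start is day 10.

10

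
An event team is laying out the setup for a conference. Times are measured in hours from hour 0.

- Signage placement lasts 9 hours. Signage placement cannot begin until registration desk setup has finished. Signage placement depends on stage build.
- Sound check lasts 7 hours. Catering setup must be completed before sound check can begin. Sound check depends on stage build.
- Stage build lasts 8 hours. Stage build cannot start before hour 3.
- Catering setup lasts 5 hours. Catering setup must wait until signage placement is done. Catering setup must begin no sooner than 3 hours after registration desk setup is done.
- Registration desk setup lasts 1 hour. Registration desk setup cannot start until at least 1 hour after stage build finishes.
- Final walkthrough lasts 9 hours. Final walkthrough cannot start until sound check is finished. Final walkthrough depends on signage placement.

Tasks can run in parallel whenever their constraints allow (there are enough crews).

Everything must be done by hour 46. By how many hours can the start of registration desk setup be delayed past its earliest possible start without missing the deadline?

Stage build waits on its own release at hour 3, so it starts at hour 3 and finishes at 3 + 8 = hour 11.
After stage build (finishes hour 11, plus 1-hour gap → hour 12), registration desk setup can start at hour 12 and finishes at hour 13.

Working backward from the deadline:
Nothing follows final walkthrough; the deadline of hour 46 is its only limit. It must start by 46 − 9 = hour 37.
Sound check has to be done before final walkthrough (must start by hour 37). That means finishing by hour 37, i.e. starting by 37 − 7 = hour 30.
Since sound check (must start by hour 30) depends on it, catering setup must finish by hour 30. Backing off its 5-hour duration gives a latest start of hour 25.
Signage placement must finish in time for catering setup (must start by hour 25); final walkthrough (must start by hour 37). The tightest is hour 25, so signage placement must start by 25 − 9 = hour 16.
Registration desk setup must finish in time for signage placement (must start by hour 16); catering setup (must start by hour 25, minus 3-hour gap → hour 22). The tightest is hour 16, so registration desk setup must start by 16 − 1 = hour 15.
So registration desk setup can start as early as hour 12 and as late as hour 15, giving 15 − 12 = 3 hours of slack.

3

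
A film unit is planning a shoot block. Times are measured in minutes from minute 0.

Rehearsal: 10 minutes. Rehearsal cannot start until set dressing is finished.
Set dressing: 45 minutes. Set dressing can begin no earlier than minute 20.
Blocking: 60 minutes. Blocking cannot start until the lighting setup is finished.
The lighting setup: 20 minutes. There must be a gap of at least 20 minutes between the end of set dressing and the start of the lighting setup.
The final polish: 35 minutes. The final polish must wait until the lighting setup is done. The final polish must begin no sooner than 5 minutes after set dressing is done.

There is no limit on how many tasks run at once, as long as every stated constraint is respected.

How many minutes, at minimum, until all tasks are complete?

After its own release at minute 20, set dressing can start at minute 20 and finishes at minute 65.
After set dressing (finishes minute 65), rehearsal can start at minute 65 and finishes at minute 75.
The lighting setup waits on set dressing (finishes minute 65, plus 20-minute gap → minute 85), so it starts at minute 85 and finishes at 85 + 20 = minute 105.
The final polish cannot start until the lighting setup (finishes minute 105); set dressing (finishes minute 65, plus 5-minute gap → minute 70). The controlling bound is minute 105, so the final polish finishes at 105 + 35 = minute 140.
Blocking cannot begin until the lighting setup (finishes minute 105). It runs from minute 105 to 105 + 60 = minute 165.
All tasks are finished once the last one completes. Finish times: Set dressing at 65, The lighting setup at 105, Blocking at 165, Rehearsal at 75, The final polish at 140. The latest is minute 165.

165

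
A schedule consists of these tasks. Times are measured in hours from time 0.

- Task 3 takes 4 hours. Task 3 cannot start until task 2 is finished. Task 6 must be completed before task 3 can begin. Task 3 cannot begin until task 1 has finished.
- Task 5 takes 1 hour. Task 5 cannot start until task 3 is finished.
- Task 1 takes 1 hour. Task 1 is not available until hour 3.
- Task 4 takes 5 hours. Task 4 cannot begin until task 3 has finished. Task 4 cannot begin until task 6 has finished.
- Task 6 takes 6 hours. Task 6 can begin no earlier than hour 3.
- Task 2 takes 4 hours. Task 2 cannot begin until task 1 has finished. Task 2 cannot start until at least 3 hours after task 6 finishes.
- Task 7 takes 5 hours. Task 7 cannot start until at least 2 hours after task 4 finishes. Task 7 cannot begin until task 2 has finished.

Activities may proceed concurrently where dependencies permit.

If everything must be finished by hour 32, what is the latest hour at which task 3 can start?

16

Task 7 has no dependents, so it just needs to finish by hour 32. Starting by 32 − 5 = hour 27 achieves that.
Since task 7 (must start by hour 27, minus 2-hour gap → hour 25) depends on it, task 4 must finish by hour 25. Backing off its 5-hour duration gives a latest start of hour 20.
Nothing follows task 5; the deadline of hour 32 is its only limit. It must start by 32 − 1 = hour 31.
Task 3 feeds task 4 (must start by hour 20); task 5 (must start by hour 31). Taking the minimum, task 3 must finish by hour 20 and start by 20 − 4 = hour 16.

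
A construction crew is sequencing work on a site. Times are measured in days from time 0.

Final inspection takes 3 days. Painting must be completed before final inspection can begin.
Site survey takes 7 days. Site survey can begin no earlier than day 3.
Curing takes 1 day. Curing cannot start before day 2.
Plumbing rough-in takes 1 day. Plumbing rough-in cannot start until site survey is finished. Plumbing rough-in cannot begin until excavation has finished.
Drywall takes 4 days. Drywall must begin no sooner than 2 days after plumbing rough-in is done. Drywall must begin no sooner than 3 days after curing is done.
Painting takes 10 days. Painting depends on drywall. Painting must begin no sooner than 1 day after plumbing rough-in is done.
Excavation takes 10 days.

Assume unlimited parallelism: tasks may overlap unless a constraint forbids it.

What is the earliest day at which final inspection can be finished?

Curing waits on its own release at day 2, so it starts at day 2 and finishes at 2 + 1 = day 3.
Excavation can start immediately at day 0; it finishes at day 10.
After its own release at day 3, site survey can start at day 3 and finishes at day 10.
Plumbing rough-in needs all of site survey (finishes day 10); excavation (finishes day 10). That puts its earliest start at day 10; it finishes at 10 + 1 = day 11.
Drywall cannot start until plumbing rough-in (finishes day 11, plus 2-day gap → day 13); curing (finishes day 3, plus 3-day gap → day 6). The controlling bound is day 13, so drywall finishes at 13 + 4 = day 17.
Painting has to wait for drywall (finishes day 17); plumbing rough-in (finishes day 11, plus 1-day gap → day 12). The latest of these is day 17, so painting runs day 17 to 17 + 10 = day 27.
Final inspection cannot begin until painting (finishes day 27). It runs from day 27 to 27 + 3 = day 30.

30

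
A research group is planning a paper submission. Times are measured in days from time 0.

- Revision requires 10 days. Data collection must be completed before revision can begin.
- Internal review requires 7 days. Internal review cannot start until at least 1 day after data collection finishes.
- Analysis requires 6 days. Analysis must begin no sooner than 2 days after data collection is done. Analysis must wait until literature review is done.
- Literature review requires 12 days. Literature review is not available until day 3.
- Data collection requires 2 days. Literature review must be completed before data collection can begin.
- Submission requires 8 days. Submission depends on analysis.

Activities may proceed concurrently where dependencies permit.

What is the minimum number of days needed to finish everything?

33

Literature review waits on its own release at day 3, so it starts at day 3 and finishes at 3 + 12 = day 15.
Data collection cannot begin until literature review (finishes day 15). It runs from day 15 to 15 + 2 = day 17.
Revision cannot begin until data collection (finishes day 17). It runs from day 17 to 17 + 10 = day 27.
After data collection (finishes day 17, plus 1-day gap → day 18), internal review can start at day 18 and finishes at day 25.
Analysis cannot start until data collection (finishes day 17, plus 2-day gap → day 19); literature review (finishes day 15). The controlling bound is day 19, so analysis finishes at 19 + 6 = day 25.
Submission cannot begin until analysis (finishes day 25). It runs from day 25 to 25 + 8 = day 33.
All tasks are finished once the last one completes. Finish times: Literature review at 15, Data collection at 17, Analysis at 25, Internal review at 25, Revision at 27, Submission at 33. The latest is day 33.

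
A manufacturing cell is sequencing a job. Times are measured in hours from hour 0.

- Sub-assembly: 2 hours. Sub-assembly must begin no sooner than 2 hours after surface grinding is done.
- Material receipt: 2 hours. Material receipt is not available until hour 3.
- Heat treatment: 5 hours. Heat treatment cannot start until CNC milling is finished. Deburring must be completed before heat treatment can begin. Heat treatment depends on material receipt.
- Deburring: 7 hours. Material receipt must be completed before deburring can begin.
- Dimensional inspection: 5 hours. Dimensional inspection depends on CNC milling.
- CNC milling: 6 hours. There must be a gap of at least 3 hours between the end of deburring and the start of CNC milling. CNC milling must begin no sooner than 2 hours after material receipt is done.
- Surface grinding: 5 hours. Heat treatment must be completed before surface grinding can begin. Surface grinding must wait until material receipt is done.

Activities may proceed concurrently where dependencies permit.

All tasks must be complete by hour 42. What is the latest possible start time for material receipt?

Nothing follows sub-assembly; the deadline of hour 42 is its only limit. It must start by 42 − 2 = hour 40.
Surface grinding must finish before sub-assembly (must start by hour 40, minus 2-hour gap → hour 38). With a 5-hour duration, surface grinding must start by 38 − 5 = hour 33.
Heat treatment feeds into surface grinding (must start by hour 33); so heat treatment must finish by hour 33 and therefore start by hour 28.
To finish by hour 42, dimensional inspection (duration 5) must start no later than hour 37.
CNC milling has several dependents: heat treatment (must start by hour 28); dimensional inspection (must start by hour 37). The earliest of those limits is hour 28, so CNC milling must start by 28 − 6 = hour 22.
For deburring: CNC milling (must start by hour 22, minus 3-hour gap → hour 19); heat treatment (must start by hour 28). The most restrictive is hour 19; with a 7-hour duration, deburring must start by hour 12.
Material receipt feeds deburring (must start by hour 12); CNC milling (must start by hour 22, minus 2-hour gap → hour 20); heat treatment (must start by hour 28); surface grinding (must start by hour 33). Taking the minimum, material receipt must finish by hour 12 and start by 12 − 2 = hour 10.

10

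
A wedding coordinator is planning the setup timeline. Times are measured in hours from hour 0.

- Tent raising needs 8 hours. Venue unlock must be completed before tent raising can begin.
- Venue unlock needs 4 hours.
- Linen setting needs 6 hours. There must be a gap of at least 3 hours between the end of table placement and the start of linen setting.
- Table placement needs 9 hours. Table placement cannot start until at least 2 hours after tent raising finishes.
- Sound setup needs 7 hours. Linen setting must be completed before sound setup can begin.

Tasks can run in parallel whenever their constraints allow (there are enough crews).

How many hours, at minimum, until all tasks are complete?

Venue unlock has no prerequisites, so it starts at hour 0 and finishes at hour 4.
Tent raising waits on venue unlock (finishes hour 4), so it starts at hour 4 and finishes at 4 + 8 = hour 12.
Table placement cannot begin until tent raising (finishes hour 12, plus 2-hour gap → hour 14). It runs from hour 14 to 14 + 9 = hour 23.
Linen setting cannot begin until table placement (finishes hour 23, plus 3-hour gap → hour 26). It runs from hour 26 to 26 + 6 = hour 32.
Sound setup waits on linen setting (finishes hour 32), so it starts at hour 32 and finishes at 32 + 7 = hour 39.
All tasks are finished once the last one completes. Finish times: Venue unlock at 4, Tent raising at 12, Table placement at 23, Linen setting at 32, Sound setup at 39. The latest is hour 39.

39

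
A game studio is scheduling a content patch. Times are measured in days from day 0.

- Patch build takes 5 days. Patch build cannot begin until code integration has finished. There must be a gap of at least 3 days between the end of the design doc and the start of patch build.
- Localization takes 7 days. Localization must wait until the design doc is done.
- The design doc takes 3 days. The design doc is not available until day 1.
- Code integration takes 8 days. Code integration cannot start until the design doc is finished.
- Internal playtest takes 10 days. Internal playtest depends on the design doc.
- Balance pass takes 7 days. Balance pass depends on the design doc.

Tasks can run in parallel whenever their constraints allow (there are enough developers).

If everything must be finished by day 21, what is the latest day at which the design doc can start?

To finish by day 21, patch build (duration 5) must start no later than day 16.
Code integration has to be done before patch build (must start by day 16). That means finishing by day 16, i.e. starting by 16 − 8 = day 8.
To finish by day 21, internal playtest (duration 10) must start no later than day 11.
Nothing follows balance pass; the deadline of day 21 is its only limit. It must start by 21 − 7 = day 14.
Localization must finish by day 21; it takes 7 days, so it must start by 21 − 7 = day 14.
The design doc feeds code integration (must start by day 8); internal playtest (must start by day 11); balance pass (must start by day 14); localization (must start by day 14); patch build (must start by day 16, minus 3-day gap → day 13). Taking the minimum, the design doc must finish by day 8 and start by 8 − 3 = day 5.

5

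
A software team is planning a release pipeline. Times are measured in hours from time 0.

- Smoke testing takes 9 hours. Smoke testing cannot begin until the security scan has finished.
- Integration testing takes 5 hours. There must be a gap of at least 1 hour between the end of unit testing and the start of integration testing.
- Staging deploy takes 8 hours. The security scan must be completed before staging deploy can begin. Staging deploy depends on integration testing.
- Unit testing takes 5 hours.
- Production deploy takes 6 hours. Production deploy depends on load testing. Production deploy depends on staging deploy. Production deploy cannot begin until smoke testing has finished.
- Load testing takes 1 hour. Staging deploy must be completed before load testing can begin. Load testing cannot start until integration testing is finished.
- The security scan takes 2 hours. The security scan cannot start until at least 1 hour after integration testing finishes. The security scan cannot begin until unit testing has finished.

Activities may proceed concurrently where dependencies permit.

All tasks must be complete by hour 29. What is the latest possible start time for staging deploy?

Production deploy must finish by hour 29; it takes 6 hours, so it must start by 29 − 6 = hour 23.
Load testing has to be done before production deploy (must start by hour 23). That means finishing by hour 23, i.e. starting by 23 − 1 = hour 22.
For staging deploy: load testing (must start by hour 22); production deploy (must start by hour 23). The most restrictive is hour 22; with an 8-hour duration, staging deploy must start by hour 14.

14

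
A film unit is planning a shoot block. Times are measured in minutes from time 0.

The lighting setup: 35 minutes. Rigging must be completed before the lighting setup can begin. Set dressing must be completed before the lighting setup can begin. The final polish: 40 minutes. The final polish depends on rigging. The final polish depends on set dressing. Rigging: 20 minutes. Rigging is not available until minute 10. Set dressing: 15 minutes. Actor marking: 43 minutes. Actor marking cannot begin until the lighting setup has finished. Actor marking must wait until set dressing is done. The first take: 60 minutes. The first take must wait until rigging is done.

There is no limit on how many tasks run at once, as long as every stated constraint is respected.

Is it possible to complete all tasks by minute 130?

Set dressing has no prerequisites, so it starts at minute 0 and finishes at minute 15.
Rigging waits on its own release at minute 10, so it starts at minute 10 and finishes at 10 + 20 = minute 30.
After rigging (finishes minute 30), the first take can start at minute 30 and finishes at minute 90.
For the final polish: rigging (finishes minute 30); set dressing (finishes minute 15). Taking the maximum gives a start of minute 30, and it finishes at 30 + 40 = minute 70.
For the lighting setup: rigging (finishes minute 30); set dressing (finishes minute 15). Taking the maximum gives a start of minute 30, and it finishes at 30 + 35 = minute 65.
Actor marking needs all of the lighting setup (finishes minute 65); set dressing (finishes minute 15). That puts its earliest start at minute 65; it finishes at 65 + 43 = minute 108.
Every task is finished by minute 108, which is no later than the deadline of 130, so the schedule is feasible.

Yes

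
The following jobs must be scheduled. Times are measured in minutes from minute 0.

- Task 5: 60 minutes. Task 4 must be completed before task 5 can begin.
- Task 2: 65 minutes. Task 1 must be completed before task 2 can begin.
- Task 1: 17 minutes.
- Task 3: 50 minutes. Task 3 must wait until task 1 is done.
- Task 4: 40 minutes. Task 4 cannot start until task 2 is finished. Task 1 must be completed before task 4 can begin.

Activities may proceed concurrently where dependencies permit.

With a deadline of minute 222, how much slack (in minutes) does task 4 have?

40

Task 1 can start immediately at minute 0; it finishes at minute 17.
After task 1 (finishes minute 17), task 2 can start at minute 17 and finishes at minute 82.
Task 4 has to wait for task 2 (finishes minute 82); task 1 (finishes minute 17). The latest of these is minute 82, so task 4 runs minute 82 to 82 + 40 = minute 122.

Working backward from the deadline:
To finish by minute 222, task 5 (duration 60) must start no later than minute 162.
Since task 5 (must start by minute 162) depends on it, task 4 must finish by minute 162. Backing off its 40-minute duration gives a latest start of minute 122.
So task 4 can start as early as minute 82 and as late as minute 122, giving 122 − 82 = 40 minutes of slack.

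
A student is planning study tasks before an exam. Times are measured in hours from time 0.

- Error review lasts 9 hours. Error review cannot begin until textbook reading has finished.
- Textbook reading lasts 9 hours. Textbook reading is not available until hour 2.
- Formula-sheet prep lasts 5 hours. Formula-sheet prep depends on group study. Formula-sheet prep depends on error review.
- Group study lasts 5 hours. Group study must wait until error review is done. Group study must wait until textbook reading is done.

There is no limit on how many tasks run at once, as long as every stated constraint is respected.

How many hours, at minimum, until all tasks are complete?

30

Textbook reading waits on its own release at hour 2, so it starts at hour 2 and finishes at 2 + 9 = hour 11.
After textbook reading (finishes hour 11), error review can start at hour 11 and finishes at hour 20.
For group study: error review (finishes hour 20); textbook reading (finishes hour 11). Taking the maximum gives a start of hour 20, and it finishes at 20 + 5 = hour 25.
Formula-sheet prep has to wait for group study (finishes hour 25); error review (finishes hour 20). The latest of these is hour 25, so formula-sheet prep runs hour 25 to 25 + 5 = hour 30.
All tasks are finished once the last one completes. Finish times: Textbook reading at 11, Error review at 20, Group study at 25, Formula-sheet prep at 30. The latest is hour 30.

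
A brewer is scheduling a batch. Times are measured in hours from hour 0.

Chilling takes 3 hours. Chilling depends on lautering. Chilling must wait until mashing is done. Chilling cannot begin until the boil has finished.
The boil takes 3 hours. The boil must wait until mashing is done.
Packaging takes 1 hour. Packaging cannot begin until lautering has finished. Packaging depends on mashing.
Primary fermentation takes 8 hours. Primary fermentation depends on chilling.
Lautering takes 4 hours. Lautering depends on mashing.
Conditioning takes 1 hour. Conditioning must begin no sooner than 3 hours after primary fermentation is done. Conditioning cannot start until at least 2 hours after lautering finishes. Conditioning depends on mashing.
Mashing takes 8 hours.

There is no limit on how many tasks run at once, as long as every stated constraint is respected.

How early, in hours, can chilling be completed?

Mashing can start immediately at hour 0; it finishes at hour 8.
The boil cannot begin until mashing (finishes hour 8). It runs from hour 8 to 8 + 3 = hour 11.
Lautering cannot begin until mashing (finishes hour 8). It runs from hour 8 to 8 + 4 = hour 12.
Chilling cannot start until lautering (finishes hour 12); mashing (finishes hour 8); the boil (finishes hour 11). The controlling bound is hour 12, so chilling finishes at 12 + 3 = hour 15.

15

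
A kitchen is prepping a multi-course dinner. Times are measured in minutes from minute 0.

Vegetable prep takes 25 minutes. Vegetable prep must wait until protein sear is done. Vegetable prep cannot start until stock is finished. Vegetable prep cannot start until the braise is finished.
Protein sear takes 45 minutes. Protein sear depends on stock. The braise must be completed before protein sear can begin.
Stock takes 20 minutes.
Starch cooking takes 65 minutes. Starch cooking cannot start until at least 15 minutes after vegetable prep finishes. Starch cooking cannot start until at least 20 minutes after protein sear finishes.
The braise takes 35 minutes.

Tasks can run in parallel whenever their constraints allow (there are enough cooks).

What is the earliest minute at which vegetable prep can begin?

The braise can start immediately at minute 0; it finishes at minute 35.
Stock has no prerequisites, so it starts at minute 0 and finishes at minute 20.
Protein sear has to wait for stock (finishes minute 20); the braise (finishes minute 35). The latest of these is minute 35, so protein sear runs minute 35 to 35 + 45 = minute 80.
Vegetable prep waits on protein sear (finishes minute 80); stock (finishes minute 20); the braise (finishes minute 35). The latest of these is minute 80, which is the earliest vegetable prep can start.

80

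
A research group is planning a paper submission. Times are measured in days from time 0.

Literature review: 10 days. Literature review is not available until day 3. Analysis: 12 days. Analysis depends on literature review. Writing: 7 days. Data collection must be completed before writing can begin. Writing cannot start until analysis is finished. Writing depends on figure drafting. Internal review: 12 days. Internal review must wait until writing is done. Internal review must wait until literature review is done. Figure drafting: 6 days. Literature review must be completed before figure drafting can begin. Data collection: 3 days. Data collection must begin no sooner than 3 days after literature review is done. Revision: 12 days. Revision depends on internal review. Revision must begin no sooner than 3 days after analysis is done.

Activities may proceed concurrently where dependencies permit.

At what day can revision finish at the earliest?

After its own release at day 3, literature review can start at day 3 and finishes at day 13.
Figure drafting cannot begin until literature review (finishes day 13). It runs from day 13 to 13 + 6 = day 19.
Analysis waits on literature review (finishes day 13), so it starts at day 13 and finishes at 13 + 12 = day 25.
Data collection cannot begin until literature review (finishes day 13, plus 3-day gap → day 16). It runs from day 16 to 16 + 3 = day 19.
For writing: data collection (finishes day 19); analysis (finishes day 25); figure drafting (finishes day 19). Taking the maximum gives a start of day 25, and it finishes at 25 + 7 = day 32.
Internal review cannot start until writing (finishes day 32); literature review (finishes day 13). The controlling bound is day 32, so internal review finishes at 32 + 12 = day 44.
Revision has to wait for internal review (finishes day 44); analysis (finishes day 25, plus 3-day gap → day 28). The latest of these is day 44, so revision runs day 44 to 44 + 12 = day 56.

56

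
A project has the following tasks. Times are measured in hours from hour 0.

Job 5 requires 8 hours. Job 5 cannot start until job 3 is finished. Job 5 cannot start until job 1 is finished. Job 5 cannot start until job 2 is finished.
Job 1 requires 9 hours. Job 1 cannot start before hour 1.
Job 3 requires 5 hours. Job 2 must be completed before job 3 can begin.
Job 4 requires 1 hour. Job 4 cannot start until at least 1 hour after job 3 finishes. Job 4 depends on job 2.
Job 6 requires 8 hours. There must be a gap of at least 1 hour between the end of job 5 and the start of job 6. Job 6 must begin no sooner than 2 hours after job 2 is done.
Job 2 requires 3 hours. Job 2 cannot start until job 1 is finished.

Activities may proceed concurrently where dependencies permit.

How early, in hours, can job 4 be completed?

Job 1 cannot begin until its own release at hour 1. It runs from hour 1 to 1 + 9 = hour 10.
After job 1 (finishes hour 10), job 2 can start at hour 10 and finishes at hour 13.
After job 2 (finishes hour 13), job 3 can start at hour 13 and finishes at hour 18.
Job 4 needs all of job 3 (finishes hour 18, plus 1-hour gap → hour 19); job 2 (finishes hour 13). That puts its earliest start at hour 19; it finishes at 19 + 1 = hour 20.

20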